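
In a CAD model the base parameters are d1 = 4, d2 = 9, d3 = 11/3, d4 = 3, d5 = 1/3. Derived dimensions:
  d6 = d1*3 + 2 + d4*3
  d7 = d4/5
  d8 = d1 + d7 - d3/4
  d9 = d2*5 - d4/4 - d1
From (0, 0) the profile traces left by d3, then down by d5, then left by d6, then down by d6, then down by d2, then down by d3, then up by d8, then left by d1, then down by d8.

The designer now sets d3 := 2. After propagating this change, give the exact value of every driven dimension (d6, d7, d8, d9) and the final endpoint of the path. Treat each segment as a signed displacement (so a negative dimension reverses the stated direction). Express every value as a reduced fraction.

d6 = 23
d7 = 3/5
d8 = 41/10
d9 = 161/4
endpoint = (-29, -103/3)

Apply edit: d3 := 2
  d6 = d1*3 + 2 + d4*3 = 23
  d7 = d4/5 = 3/5
  d8 = d1 + d7 - d3/4 = 41/10
  d9 = d2*5 - d4/4 - d1 = 161/4
Walk from origin (0, 0):
  seg 1: left by d3 = 2 → (-2, 0)
  seg 2: down by d5 = 1/3 → (-2, -1/3)
  seg 3: left by d6 = 23 → (-25, -1/3)
  seg 4: down by d6 = 23 → (-25, -70/3)
  seg 5: down by d2 = 9 → (-25, -97/3)
  seg 6: down by d3 = 2 → (-25, -103/3)
  seg 7: up by d8 = 41/10 → (-25, -907/30)
  seg 8: left by d1 = 4 → (-29, -907/30)
  seg 9: down by d8 = 41/10 → (-29, -103/3)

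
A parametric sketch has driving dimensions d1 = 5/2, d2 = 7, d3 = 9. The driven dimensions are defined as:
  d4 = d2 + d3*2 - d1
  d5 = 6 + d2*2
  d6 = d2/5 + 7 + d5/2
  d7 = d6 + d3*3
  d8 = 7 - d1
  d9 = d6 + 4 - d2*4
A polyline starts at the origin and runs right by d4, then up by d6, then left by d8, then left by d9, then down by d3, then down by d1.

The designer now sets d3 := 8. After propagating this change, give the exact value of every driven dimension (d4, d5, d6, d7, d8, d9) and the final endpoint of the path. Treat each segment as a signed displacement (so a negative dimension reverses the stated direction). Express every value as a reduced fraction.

Apply edit: d3 := 8
  d4 = d2 + d3*2 - d1 = 41/2
  d5 = 6 + d2*2 = 20
  d6 = d2/5 + 7 + d5/2 = 92/5
  d7 = d6 + d3*3 = 212/5
  d8 = 7 - d1 = 9/2
  d9 = d6 + 4 - d2*4 = -28/5
Walk from origin (0, 0):
  seg 1: right by d4 = 41/2 → (41/2, 0)
  seg 2: up by d6 = 92/5 → (41/2, 92/5)
  seg 3: left by d8 = 9/2 → (16, 92/5)
  seg 4: left by d9 = -28/5 → (108/5, 92/5)
  seg 5: down by d3 = 8 → (108/5, 52/5)
  seg 6: down by d1 = 5/2 → (108/5, 79/10)

d4 = 41/2
d5 = 20
d6 = 92/5
d7 = 212/5
d8 = 9/2
d9 = -28/5
endpoint = (108/5, 79/10)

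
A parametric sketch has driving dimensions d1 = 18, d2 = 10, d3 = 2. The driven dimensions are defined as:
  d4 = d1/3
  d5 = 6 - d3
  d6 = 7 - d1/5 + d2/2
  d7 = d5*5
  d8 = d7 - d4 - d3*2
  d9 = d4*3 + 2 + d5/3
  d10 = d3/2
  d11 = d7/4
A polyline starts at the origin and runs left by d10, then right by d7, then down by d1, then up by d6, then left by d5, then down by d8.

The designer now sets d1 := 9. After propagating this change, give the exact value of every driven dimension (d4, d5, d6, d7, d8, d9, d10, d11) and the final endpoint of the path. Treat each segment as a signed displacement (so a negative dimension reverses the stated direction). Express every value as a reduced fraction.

d4 = 3
d5 = 4
d6 = 51/5
d7 = 20
d8 = 13
d9 = 37/3
d10 = 1
d11 = 5
endpoint = (15, -59/5)

Apply edit: d1 := 9
  d4 = d1/3 = 3
  d5 = 6 - d3 = 4
  d6 = 7 - d1/5 + d2/2 = 51/5
  d7 = d5*5 = 20
  d8 = d7 - d4 - d3*2 = 13
  d9 = d4*3 + 2 + d5/3 = 37/3
  d10 = d3/2 = 1
  d11 = d7/4 = 5
Walk from origin (0, 0):
  seg 1: left by d10 = 1 → (-1, 0)
  seg 2: right by d7 = 20 → (19, 0)
  seg 3: down by d1 = 9 → (19, -9)
  seg 4: up by d6 = 51/5 → (19, 6/5)
  seg 5: left by d5 = 4 → (15, 6/5)
  seg 6: down by d8 = 13 → (15, -59/5)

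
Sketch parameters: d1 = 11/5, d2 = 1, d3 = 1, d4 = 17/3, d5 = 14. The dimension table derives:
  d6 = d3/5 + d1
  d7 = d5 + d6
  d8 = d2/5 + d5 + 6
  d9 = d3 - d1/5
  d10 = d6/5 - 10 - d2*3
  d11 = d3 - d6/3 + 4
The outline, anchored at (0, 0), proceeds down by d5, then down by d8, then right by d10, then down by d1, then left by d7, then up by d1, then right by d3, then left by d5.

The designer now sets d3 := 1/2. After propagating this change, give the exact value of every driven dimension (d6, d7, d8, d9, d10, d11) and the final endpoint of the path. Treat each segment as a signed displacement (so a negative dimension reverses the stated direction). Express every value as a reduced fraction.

Apply edit: d3 := 1/2
  d6 = d3/5 + d1 = 23/10
  d7 = d5 + d6 = 163/10
  d8 = d2/5 + d5 + 6 = 101/5
  d9 = d3 - d1/5 = 3/50
  d10 = d6/5 - 10 - d2*3 = -627/50
  d11 = d3 - d6/3 + 4 = 56/15
Walk from origin (0, 0):
  seg 1: down by d5 = 14 → (0, -14)
  seg 2: down by d8 = 101/5 → (0, -171/5)
  seg 3: right by d10 = -627/50 → (-627/50, -171/5)
  seg 4: down by d1 = 11/5 → (-627/50, -182/5)
  seg 5: left by d7 = 163/10 → (-721/25, -182/5)
  seg 6: up by d1 = 11/5 → (-721/25, -171/5)
  seg 7: right by d3 = 1/2 → (-1417/50, -171/5)
  seg 8: left by d5 = 14 → (-2117/50, -171/5)

d6 = 23/10
d7 = 163/10
d8 = 101/5
d9 = 3/50
d10 = -627/50
d11 = 56/15
endpoint = (-2117/50, -171/5)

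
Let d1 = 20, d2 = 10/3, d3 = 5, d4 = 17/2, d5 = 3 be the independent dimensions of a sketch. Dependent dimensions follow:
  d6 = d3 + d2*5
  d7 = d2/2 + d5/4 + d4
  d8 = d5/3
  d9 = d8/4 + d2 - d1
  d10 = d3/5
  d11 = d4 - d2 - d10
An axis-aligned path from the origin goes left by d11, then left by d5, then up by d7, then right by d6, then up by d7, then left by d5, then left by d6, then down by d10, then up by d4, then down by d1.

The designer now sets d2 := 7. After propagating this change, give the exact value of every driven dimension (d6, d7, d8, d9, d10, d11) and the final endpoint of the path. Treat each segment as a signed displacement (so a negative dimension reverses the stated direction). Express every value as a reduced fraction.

Apply edit: d2 := 7
  d6 = d3 + d2*5 = 40
  d7 = d2/2 + d5/4 + d4 = 51/4
  d8 = d5/3 = 1
  d9 = d8/4 + d2 - d1 = -51/4
  d10 = d3/5 = 1
  d11 = d4 - d2 - d10 = 1/2
Walk from origin (0, 0):
  seg 1: left by d11 = 1/2 → (-1/2, 0)
  seg 2: left by d5 = 3 → (-7/2, 0)
  seg 3: up by d7 = 51/4 → (-7/2, 51/4)
  seg 4: right by d6 = 40 → (73/2, 51/4)
  seg 5: up by d7 = 51/4 → (73/2, 51/2)
  seg 6: left by d5 = 3 → (67/2, 51/2)
  seg 7: left by d6 = 40 → (-13/2, 51/2)
  seg 8: down by d10 = 1 → (-13/2, 49/2)
  seg 9: up by d4 = 17/2 → (-13/2, 33)
  seg 10: down by d1 = 20 → (-13/2, 13)

d6 = 40
d7 = 51/4
d8 = 1
d9 = -51/4
d10 = 1
d11 = 1/2
endpoint = (-13/2, 13)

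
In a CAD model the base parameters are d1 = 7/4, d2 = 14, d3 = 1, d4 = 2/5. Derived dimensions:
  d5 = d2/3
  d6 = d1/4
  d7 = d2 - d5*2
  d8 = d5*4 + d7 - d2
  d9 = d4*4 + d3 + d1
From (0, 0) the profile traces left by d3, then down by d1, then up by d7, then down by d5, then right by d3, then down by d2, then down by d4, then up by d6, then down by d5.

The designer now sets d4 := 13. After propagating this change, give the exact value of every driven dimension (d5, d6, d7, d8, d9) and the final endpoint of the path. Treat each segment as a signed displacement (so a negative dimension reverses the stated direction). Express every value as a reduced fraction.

Apply edit: d4 := 13
  d5 = d2/3 = 14/3
  d6 = d1/4 = 7/16
  d7 = d2 - d5*2 = 14/3
  d8 = d5*4 + d7 - d2 = 28/3
  d9 = d4*4 + d3 + d1 = 219/4
Walk from origin (0, 0):
  seg 1: left by d3 = 1 → (-1, 0)
  seg 2: down by d1 = 7/4 → (-1, -7/4)
  seg 3: up by d7 = 14/3 → (-1, 35/12)
  seg 4: down by d5 = 14/3 → (-1, -7/4)
  seg 5: right by d3 = 1 → (0, -7/4)
  seg 6: down by d2 = 14 → (0, -63/4)
  seg 7: down by d4 = 13 → (0, -115/4)
  seg 8: up by d6 = 7/16 → (0, -453/16)
  seg 9: down by d5 = 14/3 → (0, -1583/48)

d5 = 14/3
d6 = 7/16
d7 = 14/3
d8 = 28/3
d9 = 219/4
endpoint = (0, -1583/48)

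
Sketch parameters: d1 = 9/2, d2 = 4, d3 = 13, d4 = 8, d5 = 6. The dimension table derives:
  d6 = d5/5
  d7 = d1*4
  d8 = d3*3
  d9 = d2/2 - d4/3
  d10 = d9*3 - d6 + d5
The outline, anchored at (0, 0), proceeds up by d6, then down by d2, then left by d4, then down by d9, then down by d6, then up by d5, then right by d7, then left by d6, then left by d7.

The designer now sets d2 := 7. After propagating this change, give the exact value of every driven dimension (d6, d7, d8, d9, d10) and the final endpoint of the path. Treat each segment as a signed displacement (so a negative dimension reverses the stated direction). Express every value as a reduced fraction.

d6 = 6/5
d7 = 18
d8 = 39
d9 = 5/6
d10 = 73/10
endpoint = (-46/5, -11/6)

Apply edit: d2 := 7
  d6 = d5/5 = 6/5
  d7 = d1*4 = 18
  d8 = d3*3 = 39
  d9 = d2/2 - d4/3 = 5/6
  d10 = d9*3 - d6 + d5 = 73/10
Walk from origin (0, 0):
  seg 1: up by d6 = 6/5 → (0, 6/5)
  seg 2: down by d2 = 7 → (0, -29/5)
  seg 3: left by d4 = 8 → (-8, -29/5)
  seg 4: down by d9 = 5/6 → (-8, -199/30)
  seg 5: down by d6 = 6/5 → (-8, -47/6)
  seg 6: up by d5 = 6 → (-8, -11/6)
  seg 7: right by d7 = 18 → (10, -11/6)
  seg 8: left by d6 = 6/5 → (44/5, -11/6)
  seg 9: left by d7 = 18 → (-46/5, -11/6)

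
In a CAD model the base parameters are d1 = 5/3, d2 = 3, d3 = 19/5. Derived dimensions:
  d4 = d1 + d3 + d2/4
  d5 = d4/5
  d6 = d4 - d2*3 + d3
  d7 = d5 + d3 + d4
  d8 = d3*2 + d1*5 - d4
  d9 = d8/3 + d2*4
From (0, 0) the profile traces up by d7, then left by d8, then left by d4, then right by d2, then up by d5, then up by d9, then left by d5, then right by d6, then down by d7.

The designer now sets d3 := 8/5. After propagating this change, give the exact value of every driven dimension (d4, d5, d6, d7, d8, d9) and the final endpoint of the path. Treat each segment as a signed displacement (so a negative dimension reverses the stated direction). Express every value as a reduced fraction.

d4 = 241/60
d5 = 241/300
d6 = -203/60
d7 = 321/50
d8 = 451/60
d9 = 2611/180
endpoint = (-318/25, 6889/450)

Apply edit: d3 := 8/5
  d4 = d1 + d3 + d2/4 = 241/60
  d5 = d4/5 = 241/300
  d6 = d4 - d2*3 + d3 = -203/60
  d7 = d5 + d3 + d4 = 321/50
  d8 = d3*2 + d1*5 - d4 = 451/60
  d9 = d8/3 + d2*4 = 2611/180
Walk from origin (0, 0):
  seg 1: up by d7 = 321/50 → (0, 321/50)
  seg 2: left by d8 = 451/60 → (-451/60, 321/50)
  seg 3: left by d4 = 241/60 → (-173/15, 321/50)
  seg 4: right by d2 = 3 → (-128/15, 321/50)
  seg 5: up by d5 = 241/300 → (-128/15, 2167/300)
  seg 6: up by d9 = 2611/180 → (-128/15, 4889/225)
  seg 7: left by d5 = 241/300 → (-2801/300, 4889/225)
  seg 8: right by d6 = -203/60 → (-318/25, 4889/225)
  seg 9: down by d7 = 321/50 → (-318/25, 6889/450)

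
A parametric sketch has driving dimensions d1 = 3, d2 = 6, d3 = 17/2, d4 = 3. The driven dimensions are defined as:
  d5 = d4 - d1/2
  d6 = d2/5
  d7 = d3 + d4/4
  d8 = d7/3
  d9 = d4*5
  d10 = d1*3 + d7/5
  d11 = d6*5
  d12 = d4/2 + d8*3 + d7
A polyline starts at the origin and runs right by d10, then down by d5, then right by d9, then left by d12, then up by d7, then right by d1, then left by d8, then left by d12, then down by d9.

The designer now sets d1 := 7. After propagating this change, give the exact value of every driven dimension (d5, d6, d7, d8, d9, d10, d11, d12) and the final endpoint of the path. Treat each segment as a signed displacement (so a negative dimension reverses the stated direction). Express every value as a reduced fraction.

Apply edit: d1 := 7
  d5 = d4 - d1/2 = -1/2
  d6 = d2/5 = 6/5
  d7 = d3 + d4/4 = 37/4
  d8 = d7/3 = 37/12
  d9 = d4*5 = 15
  d10 = d1*3 + d7/5 = 457/20
  d11 = d6*5 = 6
  d12 = d4/2 + d8*3 + d7 = 20
Walk from origin (0, 0):
  seg 1: right by d10 = 457/20 → (457/20, 0)
  seg 2: down by d5 = -1/2 → (457/20, 1/2)
  seg 3: right by d9 = 15 → (757/20, 1/2)
  seg 4: left by d12 = 20 → (357/20, 1/2)
  seg 5: up by d7 = 37/4 → (357/20, 39/4)
  seg 6: right by d1 = 7 → (497/20, 39/4)
  seg 7: left by d8 = 37/12 → (653/30, 39/4)
  seg 8: left by d12 = 20 → (53/30, 39/4)
  seg 9: down by d9 = 15 → (53/30, -21/4)

d5 = -1/2
d6 = 6/5
d7 = 37/4
d8 = 37/12
d9 = 15
d10 = 457/20
d11 = 6
d12 = 20
endpoint = (53/30, -21/4)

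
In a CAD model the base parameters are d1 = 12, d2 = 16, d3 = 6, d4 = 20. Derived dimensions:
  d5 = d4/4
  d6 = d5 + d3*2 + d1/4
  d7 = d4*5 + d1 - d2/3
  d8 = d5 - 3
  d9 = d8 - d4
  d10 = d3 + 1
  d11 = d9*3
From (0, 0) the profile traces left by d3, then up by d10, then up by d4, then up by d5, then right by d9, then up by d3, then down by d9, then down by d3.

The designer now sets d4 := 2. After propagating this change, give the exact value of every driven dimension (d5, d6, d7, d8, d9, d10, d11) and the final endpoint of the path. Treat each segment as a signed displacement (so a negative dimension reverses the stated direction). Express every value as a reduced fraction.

d5 = 1/2
d6 = 31/2
d7 = 50/3
d8 = -5/2
d9 = -9/2
d10 = 7
d11 = -27/2
endpoint = (-21/2, 14)

Apply edit: d4 := 2
  d5 = d4/4 = 1/2
  d6 = d5 + d3*2 + d1/4 = 31/2
  d7 = d4*5 + d1 - d2/3 = 50/3
  d8 = d5 - 3 = -5/2
  d9 = d8 - d4 = -9/2
  d10 = d3 + 1 = 7
  d11 = d9*3 = -27/2
Walk from origin (0, 0):
  seg 1: left by d3 = 6 → (-6, 0)
  seg 2: up by d10 = 7 → (-6, 7)
  seg 3: up by d4 = 2 → (-6, 9)
  seg 4: up by d5 = 1/2 → (-6, 19/2)
  seg 5: right by d9 = -9/2 → (-21/2, 19/2)
  seg 6: up by d3 = 6 → (-21/2, 31/2)
  seg 7: down by d9 = -9/2 → (-21/2, 20)
  seg 8: down by d3 = 6 → (-21/2, 14)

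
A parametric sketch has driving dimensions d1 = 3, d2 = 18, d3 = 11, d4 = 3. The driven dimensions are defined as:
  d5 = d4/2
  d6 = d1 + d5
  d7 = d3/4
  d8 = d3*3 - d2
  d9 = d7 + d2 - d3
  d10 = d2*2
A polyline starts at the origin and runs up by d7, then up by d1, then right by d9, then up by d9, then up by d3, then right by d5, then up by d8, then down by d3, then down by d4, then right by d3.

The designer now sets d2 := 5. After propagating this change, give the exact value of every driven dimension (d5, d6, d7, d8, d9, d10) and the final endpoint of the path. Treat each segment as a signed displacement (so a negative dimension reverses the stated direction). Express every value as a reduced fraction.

d5 = 3/2
d6 = 9/2
d7 = 11/4
d8 = 28
d9 = -13/4
d10 = 10
endpoint = (37/4, 55/2)

Apply edit: d2 := 5
  d5 = d4/2 = 3/2
  d6 = d1 + d5 = 9/2
  d7 = d3/4 = 11/4
  d8 = d3*3 - d2 = 28
  d9 = d7 + d2 - d3 = -13/4
  d10 = d2*2 = 10
Walk from origin (0, 0):
  seg 1: up by d7 = 11/4 → (0, 11/4)
  seg 2: up by d1 = 3 → (0, 23/4)
  seg 3: right by d9 = -13/4 → (-13/4, 23/4)
  seg 4: up by d9 = -13/4 → (-13/4, 5/2)
  seg 5: up by d3 = 11 → (-13/4, 27/2)
  seg 6: right by d5 = 3/2 → (-7/4, 27/2)
  seg 7: up by d8 = 28 → (-7/4, 83/2)
  seg 8: down by d3 = 11 → (-7/4, 61/2)
  seg 9: down by d4 = 3 → (-7/4, 55/2)
  seg 10: right by d3 = 11 → (37/4, 55/2)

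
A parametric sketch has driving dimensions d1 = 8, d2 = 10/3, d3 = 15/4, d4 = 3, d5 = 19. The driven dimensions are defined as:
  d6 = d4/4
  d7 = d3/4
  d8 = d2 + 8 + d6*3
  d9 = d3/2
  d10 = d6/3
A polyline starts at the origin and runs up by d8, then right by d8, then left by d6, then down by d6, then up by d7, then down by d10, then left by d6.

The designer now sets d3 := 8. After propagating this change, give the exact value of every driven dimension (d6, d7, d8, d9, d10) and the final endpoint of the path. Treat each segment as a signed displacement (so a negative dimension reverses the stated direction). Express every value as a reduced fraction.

Apply edit: d3 := 8
  d6 = d4/4 = 3/4
  d7 = d3/4 = 2
  d8 = d2 + 8 + d6*3 = 163/12
  d9 = d3/2 = 4
  d10 = d6/3 = 1/4
Walk from origin (0, 0):
  seg 1: up by d8 = 163/12 → (0, 163/12)
  seg 2: right by d8 = 163/12 → (163/12, 163/12)
  seg 3: left by d6 = 3/4 → (77/6, 163/12)
  seg 4: down by d6 = 3/4 → (77/6, 77/6)
  seg 5: up by d7 = 2 → (77/6, 89/6)
  seg 6: down by d10 = 1/4 → (77/6, 175/12)
  seg 7: left by d6 = 3/4 → (145/12, 175/12)

d6 = 3/4
d7 = 2
d8 = 163/12
d9 = 4
d10 = 1/4
endpoint = (145/12, 175/12)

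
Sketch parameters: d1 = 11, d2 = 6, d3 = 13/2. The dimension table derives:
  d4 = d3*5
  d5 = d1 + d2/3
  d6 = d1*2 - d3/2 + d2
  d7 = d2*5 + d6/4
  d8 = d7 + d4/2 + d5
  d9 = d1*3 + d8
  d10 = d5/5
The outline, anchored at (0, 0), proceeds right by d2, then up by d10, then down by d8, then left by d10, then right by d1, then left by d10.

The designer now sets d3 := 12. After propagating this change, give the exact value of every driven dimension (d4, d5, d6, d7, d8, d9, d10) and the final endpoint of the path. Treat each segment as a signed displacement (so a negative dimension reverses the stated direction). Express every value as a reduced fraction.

d4 = 60
d5 = 13
d6 = 22
d7 = 71/2
d8 = 157/2
d9 = 223/2
d10 = 13/5
endpoint = (59/5, -759/10)

Apply edit: d3 := 12
  d4 = d3*5 = 60
  d5 = d1 + d2/3 = 13
  d6 = d1*2 - d3/2 + d2 = 22
  d7 = d2*5 + d6/4 = 71/2
  d8 = d7 + d4/2 + d5 = 157/2
  d9 = d1*3 + d8 = 223/2
  d10 = d5/5 = 13/5
Walk from origin (0, 0):
  seg 1: right by d2 = 6 → (6, 0)
  seg 2: up by d10 = 13/5 → (6, 13/5)
  seg 3: down by d8 = 157/2 → (6, -759/10)
  seg 4: left by d10 = 13/5 → (17/5, -759/10)
  seg 5: right by d1 = 11 → (72/5, -759/10)
  seg 6: left by d10 = 13/5 → (59/5, -759/10)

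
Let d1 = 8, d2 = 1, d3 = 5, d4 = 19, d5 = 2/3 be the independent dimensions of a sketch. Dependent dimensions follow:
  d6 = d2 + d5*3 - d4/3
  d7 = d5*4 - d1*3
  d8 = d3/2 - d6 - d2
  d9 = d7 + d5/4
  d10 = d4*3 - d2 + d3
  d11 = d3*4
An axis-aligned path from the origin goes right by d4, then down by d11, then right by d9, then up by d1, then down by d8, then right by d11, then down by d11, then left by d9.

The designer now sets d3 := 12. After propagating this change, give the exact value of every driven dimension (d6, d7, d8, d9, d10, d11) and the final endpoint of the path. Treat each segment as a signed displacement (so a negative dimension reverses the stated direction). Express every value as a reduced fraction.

Apply edit: d3 := 12
  d6 = d2 + d5*3 - d4/3 = -10/3
  d7 = d5*4 - d1*3 = -64/3
  d8 = d3/2 - d6 - d2 = 25/3
  d9 = d7 + d5/4 = -127/6
  d10 = d4*3 - d2 + d3 = 68
  d11 = d3*4 = 48
Walk from origin (0, 0):
  seg 1: right by d4 = 19 → (19, 0)
  seg 2: down by d11 = 48 → (19, -48)
  seg 3: right by d9 = -127/6 → (-13/6, -48)
  seg 4: up by d1 = 8 → (-13/6, -40)
  seg 5: down by d8 = 25/3 → (-13/6, -145/3)
  seg 6: right by d11 = 48 → (275/6, -145/3)
  seg 7: down by d11 = 48 → (275/6, -289/3)
  seg 8: left by d9 = -127/6 → (67, -289/3)

d6 = -10/3
d7 = -64/3
d8 = 25/3
d9 = -127/6
d10 = 68
d11 = 48
endpoint = (67, -289/3)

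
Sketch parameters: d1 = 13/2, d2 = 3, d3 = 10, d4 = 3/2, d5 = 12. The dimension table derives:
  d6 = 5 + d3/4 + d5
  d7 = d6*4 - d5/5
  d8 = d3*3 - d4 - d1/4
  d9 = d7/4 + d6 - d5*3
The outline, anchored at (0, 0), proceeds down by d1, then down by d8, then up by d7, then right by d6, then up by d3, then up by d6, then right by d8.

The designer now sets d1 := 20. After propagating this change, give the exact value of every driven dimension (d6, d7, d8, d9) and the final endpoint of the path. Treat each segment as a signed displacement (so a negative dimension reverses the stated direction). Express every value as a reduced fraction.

d6 = 39/2
d7 = 378/5
d8 = 47/2
d9 = 12/5
endpoint = (43, 308/5)

Apply edit: d1 := 20
  d6 = 5 + d3/4 + d5 = 39/2
  d7 = d6*4 - d5/5 = 378/5
  d8 = d3*3 - d4 - d1/4 = 47/2
  d9 = d7/4 + d6 - d5*3 = 12/5
Walk from origin (0, 0):
  seg 1: down by d1 = 20 → (0, -20)
  seg 2: down by d8 = 47/2 → (0, -87/2)
  seg 3: up by d7 = 378/5 → (0, 321/10)
  seg 4: right by d6 = 39/2 → (39/2, 321/10)
  seg 5: up by d3 = 10 → (39/2, 421/10)
  seg 6: up by d6 = 39/2 → (39/2, 308/5)
  seg 7: right by d8 = 47/2 → (43, 308/5)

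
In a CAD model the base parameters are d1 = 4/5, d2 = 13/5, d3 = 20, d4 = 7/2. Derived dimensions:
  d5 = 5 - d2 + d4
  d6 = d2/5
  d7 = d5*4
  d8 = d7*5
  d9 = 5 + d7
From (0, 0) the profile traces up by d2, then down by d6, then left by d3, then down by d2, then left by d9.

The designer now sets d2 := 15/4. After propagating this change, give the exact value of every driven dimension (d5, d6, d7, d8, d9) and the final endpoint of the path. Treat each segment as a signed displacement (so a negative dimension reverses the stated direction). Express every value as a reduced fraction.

Apply edit: d2 := 15/4
  d5 = 5 - d2 + d4 = 19/4
  d6 = d2/5 = 3/4
  d7 = d5*4 = 19
  d8 = d7*5 = 95
  d9 = 5 + d7 = 24
Walk from origin (0, 0):
  seg 1: up by d2 = 15/4 → (0, 15/4)
  seg 2: down by d6 = 3/4 → (0, 3)
  seg 3: left by d3 = 20 → (-20, 3)
  seg 4: down by d2 = 15/4 → (-20, -3/4)
  seg 5: left by d9 = 24 → (-44, -3/4)

d5 = 19/4
d6 = 3/4
d7 = 19
d8 = 95
d9 = 24
endpoint = (-44, -3/4)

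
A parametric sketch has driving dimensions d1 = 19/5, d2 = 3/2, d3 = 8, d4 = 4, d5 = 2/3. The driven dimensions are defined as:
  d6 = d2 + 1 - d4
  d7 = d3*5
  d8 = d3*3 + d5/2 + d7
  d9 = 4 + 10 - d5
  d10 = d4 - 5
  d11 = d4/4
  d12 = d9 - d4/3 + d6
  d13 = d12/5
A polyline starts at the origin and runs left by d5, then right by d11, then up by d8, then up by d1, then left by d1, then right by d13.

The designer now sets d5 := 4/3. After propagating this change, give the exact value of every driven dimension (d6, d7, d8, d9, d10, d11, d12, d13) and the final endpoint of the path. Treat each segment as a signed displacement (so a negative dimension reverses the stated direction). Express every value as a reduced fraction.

Apply edit: d5 := 4/3
  d6 = d2 + 1 - d4 = -3/2
  d7 = d3*5 = 40
  d8 = d3*3 + d5/2 + d7 = 194/3
  d9 = 4 + 10 - d5 = 38/3
  d10 = d4 - 5 = -1
  d11 = d4/4 = 1
  d12 = d9 - d4/3 + d6 = 59/6
  d13 = d12/5 = 59/30
Walk from origin (0, 0):
  seg 1: left by d5 = 4/3 → (-4/3, 0)
  seg 2: right by d11 = 1 → (-1/3, 0)
  seg 3: up by d8 = 194/3 → (-1/3, 194/3)
  seg 4: up by d1 = 19/5 → (-1/3, 1027/15)
  seg 5: left by d1 = 19/5 → (-62/15, 1027/15)
  seg 6: right by d13 = 59/30 → (-13/6, 1027/15)

d6 = -3/2
d7 = 40
d8 = 194/3
d9 = 38/3
d10 = -1
d11 = 1
d12 = 59/6
d13 = 59/30
endpoint = (-13/6, 1027/15)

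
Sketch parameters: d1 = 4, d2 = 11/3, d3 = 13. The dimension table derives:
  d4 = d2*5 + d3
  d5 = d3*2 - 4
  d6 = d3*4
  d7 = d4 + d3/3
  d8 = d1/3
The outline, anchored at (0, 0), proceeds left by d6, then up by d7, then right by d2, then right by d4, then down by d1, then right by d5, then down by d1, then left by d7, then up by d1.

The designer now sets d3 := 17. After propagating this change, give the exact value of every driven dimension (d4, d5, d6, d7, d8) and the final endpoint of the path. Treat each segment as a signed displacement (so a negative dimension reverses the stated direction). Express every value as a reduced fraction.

d4 = 106/3
d5 = 30
d6 = 68
d7 = 41
d8 = 4/3
endpoint = (-40, 37)

Apply edit: d3 := 17
  d4 = d2*5 + d3 = 106/3
  d5 = d3*2 - 4 = 30
  d6 = d3*4 = 68
  d7 = d4 + d3/3 = 41
  d8 = d1/3 = 4/3
Walk from origin (0, 0):
  seg 1: left by d6 = 68 → (-68, 0)
  seg 2: up by d7 = 41 → (-68, 41)
  seg 3: right by d2 = 11/3 → (-193/3, 41)
  seg 4: right by d4 = 106/3 → (-29, 41)
  seg 5: down by d1 = 4 → (-29, 37)
  seg 6: right by d5 = 30 → (1, 37)
  seg 7: down by d1 = 4 → (1, 33)
  seg 8: left by d7 = 41 → (-40, 33)
  seg 9: up by d1 = 4 → (-40, 37)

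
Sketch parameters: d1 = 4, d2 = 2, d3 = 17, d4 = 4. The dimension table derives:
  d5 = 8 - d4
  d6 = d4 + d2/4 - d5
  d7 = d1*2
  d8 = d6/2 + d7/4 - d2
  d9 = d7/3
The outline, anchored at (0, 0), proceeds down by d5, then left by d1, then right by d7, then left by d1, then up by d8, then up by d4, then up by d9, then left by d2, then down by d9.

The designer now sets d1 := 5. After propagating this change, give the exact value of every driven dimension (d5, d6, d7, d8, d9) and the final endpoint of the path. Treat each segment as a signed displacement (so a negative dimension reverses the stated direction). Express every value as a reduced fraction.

Apply edit: d1 := 5
  d5 = 8 - d4 = 4
  d6 = d4 + d2/4 - d5 = 1/2
  d7 = d1*2 = 10
  d8 = d6/2 + d7/4 - d2 = 3/4
  d9 = d7/3 = 10/3
Walk from origin (0, 0):
  seg 1: down by d5 = 4 → (0, -4)
  seg 2: left by d1 = 5 → (-5, -4)
  seg 3: right by d7 = 10 → (5, -4)
  seg 4: left by d1 = 5 → (0, -4)
  seg 5: up by d8 = 3/4 → (0, -13/4)
  seg 6: up by d4 = 4 → (0, 3/4)
  seg 7: up by d9 = 10/3 → (0, 49/12)
  seg 8: left by d2 = 2 → (-2, 49/12)
  seg 9: down by d9 = 10/3 → (-2, 3/4)

d5 = 4
d6 = 1/2
d7 = 10
d8 = 3/4
d9 = 10/3
endpoint = (-2, 3/4)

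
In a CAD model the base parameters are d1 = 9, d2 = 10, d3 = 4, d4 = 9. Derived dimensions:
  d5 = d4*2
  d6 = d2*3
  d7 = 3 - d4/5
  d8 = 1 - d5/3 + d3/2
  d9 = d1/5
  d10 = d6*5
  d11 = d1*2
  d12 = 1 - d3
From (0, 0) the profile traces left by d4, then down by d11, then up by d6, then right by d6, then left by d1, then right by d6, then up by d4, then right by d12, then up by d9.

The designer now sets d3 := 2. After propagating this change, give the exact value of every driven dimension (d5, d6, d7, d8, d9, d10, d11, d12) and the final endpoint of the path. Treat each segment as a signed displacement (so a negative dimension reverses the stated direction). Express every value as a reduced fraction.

Apply edit: d3 := 2
  d5 = d4*2 = 18
  d6 = d2*3 = 30
  d7 = 3 - d4/5 = 6/5
  d8 = 1 - d5/3 + d3/2 = -4
  d9 = d1/5 = 9/5
  d10 = d6*5 = 150
  d11 = d1*2 = 18
  d12 = 1 - d3 = -1
Walk from origin (0, 0):
  seg 1: left by d4 = 9 → (-9, 0)
  seg 2: down by d11 = 18 → (-9, -18)
  seg 3: up by d6 = 30 → (-9, 12)
  seg 4: right by d6 = 30 → (21, 12)
  seg 5: left by d1 = 9 → (12, 12)
  seg 6: right by d6 = 30 → (42, 12)
  seg 7: up by d4 = 9 → (42, 21)
  seg 8: right by d12 = -1 → (41, 21)
  seg 9: up by d9 = 9/5 → (41, 114/5)

d5 = 18
d6 = 30
d7 = 6/5
d8 = -4
d9 = 9/5
d10 = 150
d11 = 18
d12 = -1
endpoint = (41, 114/5)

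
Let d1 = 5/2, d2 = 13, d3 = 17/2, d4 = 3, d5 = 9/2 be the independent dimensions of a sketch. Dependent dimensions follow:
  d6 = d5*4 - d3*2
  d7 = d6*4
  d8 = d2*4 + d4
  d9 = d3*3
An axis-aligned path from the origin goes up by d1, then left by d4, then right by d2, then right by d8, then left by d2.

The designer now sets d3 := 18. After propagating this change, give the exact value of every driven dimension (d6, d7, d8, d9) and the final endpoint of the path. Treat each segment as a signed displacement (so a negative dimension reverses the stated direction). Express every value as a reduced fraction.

d6 = -18
d7 = -72
d8 = 55
d9 = 54
endpoint = (52, 5/2)

Apply edit: d3 := 18
  d6 = d5*4 - d3*2 = -18
  d7 = d6*4 = -72
  d8 = d2*4 + d4 = 55
  d9 = d3*3 = 54
Walk from origin (0, 0):
  seg 1: up by d1 = 5/2 → (0, 5/2)
  seg 2: left by d4 = 3 → (-3, 5/2)
  seg 3: right by d2 = 13 → (10, 5/2)
  seg 4: right by d8 = 55 → (65, 5/2)
  seg 5: left by d2 = 13 → (52, 5/2)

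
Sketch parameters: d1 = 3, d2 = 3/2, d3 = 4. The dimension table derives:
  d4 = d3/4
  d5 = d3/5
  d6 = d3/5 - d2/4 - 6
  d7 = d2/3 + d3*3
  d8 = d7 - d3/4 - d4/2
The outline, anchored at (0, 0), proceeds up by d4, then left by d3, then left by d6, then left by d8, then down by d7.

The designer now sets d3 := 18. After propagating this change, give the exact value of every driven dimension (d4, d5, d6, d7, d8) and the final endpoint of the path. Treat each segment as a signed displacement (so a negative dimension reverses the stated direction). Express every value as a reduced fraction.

d4 = 9/2
d5 = 18/5
d6 = -111/40
d7 = 109/2
d8 = 191/4
endpoint = (-2519/40, -50)

Apply edit: d3 := 18
  d4 = d3/4 = 9/2
  d5 = d3/5 = 18/5
  d6 = d3/5 - d2/4 - 6 = -111/40
  d7 = d2/3 + d3*3 = 109/2
  d8 = d7 - d3/4 - d4/2 = 191/4
Walk from origin (0, 0):
  seg 1: up by d4 = 9/2 → (0, 9/2)
  seg 2: left by d3 = 18 → (-18, 9/2)
  seg 3: left by d6 = -111/40 → (-609/40, 9/2)
  seg 4: left by d8 = 191/4 → (-2519/40, 9/2)
  seg 5: down by d7 = 109/2 → (-2519/40, -50)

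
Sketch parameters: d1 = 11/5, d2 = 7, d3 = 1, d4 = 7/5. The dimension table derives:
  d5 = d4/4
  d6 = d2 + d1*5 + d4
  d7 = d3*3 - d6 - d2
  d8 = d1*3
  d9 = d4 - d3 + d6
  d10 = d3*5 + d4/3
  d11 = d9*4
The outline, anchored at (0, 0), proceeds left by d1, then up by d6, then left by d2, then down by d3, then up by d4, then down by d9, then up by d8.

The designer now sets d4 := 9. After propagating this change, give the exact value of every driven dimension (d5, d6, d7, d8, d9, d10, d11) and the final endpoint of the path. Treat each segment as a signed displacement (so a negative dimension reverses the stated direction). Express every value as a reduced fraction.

Apply edit: d4 := 9
  d5 = d4/4 = 9/4
  d6 = d2 + d1*5 + d4 = 27
  d7 = d3*3 - d6 - d2 = -31
  d8 = d1*3 = 33/5
  d9 = d4 - d3 + d6 = 35
  d10 = d3*5 + d4/3 = 8
  d11 = d9*4 = 140
Walk from origin (0, 0):
  seg 1: left by d1 = 11/5 → (-11/5, 0)
  seg 2: up by d6 = 27 → (-11/5, 27)
  seg 3: left by d2 = 7 → (-46/5, 27)
  seg 4: down by d3 = 1 → (-46/5, 26)
  seg 5: up by d4 = 9 → (-46/5, 35)
  seg 6: down by d9 = 35 → (-46/5, 0)
  seg 7: up by d8 = 33/5 → (-46/5, 33/5)

d5 = 9/4
d6 = 27
d7 = -31
d8 = 33/5
d9 = 35
d10 = 8
d11 = 140
endpoint = (-46/5, 33/5)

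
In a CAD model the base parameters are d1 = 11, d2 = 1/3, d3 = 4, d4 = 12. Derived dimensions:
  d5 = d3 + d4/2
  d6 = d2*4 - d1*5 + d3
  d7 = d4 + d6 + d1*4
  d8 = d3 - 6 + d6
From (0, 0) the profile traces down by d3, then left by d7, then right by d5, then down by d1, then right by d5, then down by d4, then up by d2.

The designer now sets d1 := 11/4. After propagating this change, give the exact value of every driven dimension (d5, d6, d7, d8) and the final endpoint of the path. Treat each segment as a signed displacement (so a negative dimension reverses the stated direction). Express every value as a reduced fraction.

d5 = 10
d6 = -101/12
d7 = 175/12
d8 = -125/12
endpoint = (65/12, -221/12)

Apply edit: d1 := 11/4
  d5 = d3 + d4/2 = 10
  d6 = d2*4 - d1*5 + d3 = -101/12
  d7 = d4 + d6 + d1*4 = 175/12
  d8 = d3 - 6 + d6 = -125/12
Walk from origin (0, 0):
  seg 1: down by d3 = 4 → (0, -4)
  seg 2: left by d7 = 175/12 → (-175/12, -4)
  seg 3: right by d5 = 10 → (-55/12, -4)
  seg 4: down by d1 = 11/4 → (-55/12, -27/4)
  seg 5: right by d5 = 10 → (65/12, -27/4)
  seg 6: down by d4 = 12 → (65/12, -75/4)
  seg 7: up by d2 = 1/3 → (65/12, -221/12)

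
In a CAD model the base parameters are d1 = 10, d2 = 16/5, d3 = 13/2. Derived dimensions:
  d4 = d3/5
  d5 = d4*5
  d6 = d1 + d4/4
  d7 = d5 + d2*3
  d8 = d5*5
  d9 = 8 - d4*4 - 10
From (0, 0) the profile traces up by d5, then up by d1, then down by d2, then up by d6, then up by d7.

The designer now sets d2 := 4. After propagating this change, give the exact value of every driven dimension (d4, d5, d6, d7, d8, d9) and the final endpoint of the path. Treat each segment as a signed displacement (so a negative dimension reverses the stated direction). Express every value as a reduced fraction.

Apply edit: d2 := 4
  d4 = d3/5 = 13/10
  d5 = d4*5 = 13/2
  d6 = d1 + d4/4 = 413/40
  d7 = d5 + d2*3 = 37/2
  d8 = d5*5 = 65/2
  d9 = 8 - d4*4 - 10 = -36/5
Walk from origin (0, 0):
  seg 1: up by d5 = 13/2 → (0, 13/2)
  seg 2: up by d1 = 10 → (0, 33/2)
  seg 3: down by d2 = 4 → (0, 25/2)
  seg 4: up by d6 = 413/40 → (0, 913/40)
  seg 5: up by d7 = 37/2 → (0, 1653/40)

d4 = 13/10
d5 = 13/2
d6 = 413/40
d7 = 37/2
d8 = 65/2
d9 = -36/5
endpoint = (0, 1653/40)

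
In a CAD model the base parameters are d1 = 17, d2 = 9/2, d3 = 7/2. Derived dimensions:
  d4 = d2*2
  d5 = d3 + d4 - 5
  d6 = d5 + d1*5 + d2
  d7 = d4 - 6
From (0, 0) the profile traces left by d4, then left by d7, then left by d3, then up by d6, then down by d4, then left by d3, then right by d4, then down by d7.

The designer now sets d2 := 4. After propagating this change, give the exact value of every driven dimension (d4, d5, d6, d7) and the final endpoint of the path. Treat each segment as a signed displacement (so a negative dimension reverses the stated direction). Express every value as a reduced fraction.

d4 = 8
d5 = 13/2
d6 = 191/2
d7 = 2
endpoint = (-9, 171/2)

Apply edit: d2 := 4
  d4 = d2*2 = 8
  d5 = d3 + d4 - 5 = 13/2
  d6 = d5 + d1*5 + d2 = 191/2
  d7 = d4 - 6 = 2
Walk from origin (0, 0):
  seg 1: left by d4 = 8 → (-8, 0)
  seg 2: left by d7 = 2 → (-10, 0)
  seg 3: left by d3 = 7/2 → (-27/2, 0)
  seg 4: up by d6 = 191/2 → (-27/2, 191/2)
  seg 5: down by d4 = 8 → (-27/2, 175/2)
  seg 6: left by d3 = 7/2 → (-17, 175/2)
  seg 7: right by d4 = 8 → (-9, 175/2)
  seg 8: down by d7 = 2 → (-9, 171/2)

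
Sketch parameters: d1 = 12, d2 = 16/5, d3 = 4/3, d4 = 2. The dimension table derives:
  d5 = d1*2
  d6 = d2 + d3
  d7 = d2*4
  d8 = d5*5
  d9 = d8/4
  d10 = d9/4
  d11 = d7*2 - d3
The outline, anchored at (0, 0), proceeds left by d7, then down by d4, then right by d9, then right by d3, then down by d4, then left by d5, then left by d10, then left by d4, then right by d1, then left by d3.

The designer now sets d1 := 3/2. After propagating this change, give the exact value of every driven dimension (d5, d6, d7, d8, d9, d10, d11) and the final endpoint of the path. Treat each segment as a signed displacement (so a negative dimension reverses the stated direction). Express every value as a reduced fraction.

Apply edit: d1 := 3/2
  d5 = d1*2 = 3
  d6 = d2 + d3 = 68/15
  d7 = d2*4 = 64/5
  d8 = d5*5 = 15
  d9 = d8/4 = 15/4
  d10 = d9/4 = 15/16
  d11 = d7*2 - d3 = 364/15
Walk from origin (0, 0):
  seg 1: left by d7 = 64/5 → (-64/5, 0)
  seg 2: down by d4 = 2 → (-64/5, -2)
  seg 3: right by d9 = 15/4 → (-181/20, -2)
  seg 4: right by d3 = 4/3 → (-463/60, -2)
  seg 5: down by d4 = 2 → (-463/60, -4)
  seg 6: left by d5 = 3 → (-643/60, -4)
  seg 7: left by d10 = 15/16 → (-2797/240, -4)
  seg 8: left by d4 = 2 → (-3277/240, -4)
  seg 9: right by d1 = 3/2 → (-2917/240, -4)
  seg 10: left by d3 = 4/3 → (-1079/80, -4)

d5 = 3
d6 = 68/15
d7 = 64/5
d8 = 15
d9 = 15/4
d10 = 15/16
d11 = 364/15
endpoint = (-1079/80, -4)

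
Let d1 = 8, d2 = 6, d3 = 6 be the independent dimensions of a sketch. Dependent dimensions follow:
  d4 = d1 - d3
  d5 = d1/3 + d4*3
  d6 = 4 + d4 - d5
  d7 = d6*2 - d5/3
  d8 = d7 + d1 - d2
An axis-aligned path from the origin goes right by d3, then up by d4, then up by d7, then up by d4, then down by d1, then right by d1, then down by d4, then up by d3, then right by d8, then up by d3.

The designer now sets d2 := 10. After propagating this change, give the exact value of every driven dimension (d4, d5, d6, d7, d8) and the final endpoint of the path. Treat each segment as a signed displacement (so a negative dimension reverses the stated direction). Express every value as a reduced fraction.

Apply edit: d2 := 10
  d4 = d1 - d3 = 2
  d5 = d1/3 + d4*3 = 26/3
  d6 = 4 + d4 - d5 = -8/3
  d7 = d6*2 - d5/3 = -74/9
  d8 = d7 + d1 - d2 = -92/9
Walk from origin (0, 0):
  seg 1: right by d3 = 6 → (6, 0)
  seg 2: up by d4 = 2 → (6, 2)
  seg 3: up by d7 = -74/9 → (6, -56/9)
  seg 4: up by d4 = 2 → (6, -38/9)
  seg 5: down by d1 = 8 → (6, -110/9)
  seg 6: right by d1 = 8 → (14, -110/9)
  seg 7: down by d4 = 2 → (14, -128/9)
  seg 8: up by d3 = 6 → (14, -74/9)
  seg 9: right by d8 = -92/9 → (34/9, -74/9)
  seg 10: up by d3 = 6 → (34/9, -20/9)

d4 = 2
d5 = 26/3
d6 = -8/3
d7 = -74/9
d8 = -92/9
endpoint = (34/9, -20/9)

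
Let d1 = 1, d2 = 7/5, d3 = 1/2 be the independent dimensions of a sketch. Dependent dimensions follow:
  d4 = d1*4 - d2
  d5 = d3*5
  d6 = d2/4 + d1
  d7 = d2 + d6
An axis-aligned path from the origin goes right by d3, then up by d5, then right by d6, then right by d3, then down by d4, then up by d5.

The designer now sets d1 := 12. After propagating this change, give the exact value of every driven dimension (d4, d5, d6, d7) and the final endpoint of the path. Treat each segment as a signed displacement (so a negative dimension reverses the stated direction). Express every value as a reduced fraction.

d4 = 233/5
d5 = 5/2
d6 = 247/20
d7 = 55/4
endpoint = (267/20, -208/5)

Apply edit: d1 := 12
  d4 = d1*4 - d2 = 233/5
  d5 = d3*5 = 5/2
  d6 = d2/4 + d1 = 247/20
  d7 = d2 + d6 = 55/4
Walk from origin (0, 0):
  seg 1: right by d3 = 1/2 → (1/2, 0)
  seg 2: up by d5 = 5/2 → (1/2, 5/2)
  seg 3: right by d6 = 247/20 → (257/20, 5/2)
  seg 4: right by d3 = 1/2 → (267/20, 5/2)
  seg 5: down by d4 = 233/5 → (267/20, -441/10)
  seg 6: up by d5 = 5/2 → (267/20, -208/5)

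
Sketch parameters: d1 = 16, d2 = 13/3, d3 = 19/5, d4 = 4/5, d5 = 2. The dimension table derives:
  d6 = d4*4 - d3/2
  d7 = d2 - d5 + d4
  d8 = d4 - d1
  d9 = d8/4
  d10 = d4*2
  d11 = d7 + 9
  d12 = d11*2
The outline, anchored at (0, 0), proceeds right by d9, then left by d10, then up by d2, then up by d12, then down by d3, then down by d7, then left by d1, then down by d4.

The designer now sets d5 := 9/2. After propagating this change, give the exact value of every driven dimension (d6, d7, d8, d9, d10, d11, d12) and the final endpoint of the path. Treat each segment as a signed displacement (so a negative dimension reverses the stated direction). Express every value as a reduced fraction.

Apply edit: d5 := 9/2
  d6 = d4*4 - d3/2 = 13/10
  d7 = d2 - d5 + d4 = 19/30
  d8 = d4 - d1 = -76/5
  d9 = d8/4 = -19/5
  d10 = d4*2 = 8/5
  d11 = d7 + 9 = 289/30
  d12 = d11*2 = 289/15
Walk from origin (0, 0):
  seg 1: right by d9 = -19/5 → (-19/5, 0)
  seg 2: left by d10 = 8/5 → (-27/5, 0)
  seg 3: up by d2 = 13/3 → (-27/5, 13/3)
  seg 4: up by d12 = 289/15 → (-27/5, 118/5)
  seg 5: down by d3 = 19/5 → (-27/5, 99/5)
  seg 6: down by d7 = 19/30 → (-27/5, 115/6)
  seg 7: left by d1 = 16 → (-107/5, 115/6)
  seg 8: down by d4 = 4/5 → (-107/5, 551/30)

d6 = 13/10
d7 = 19/30
d8 = -76/5
d9 = -19/5
d10 = 8/5
d11 = 289/30
d12 = 289/15
endpoint = (-107/5, 551/30)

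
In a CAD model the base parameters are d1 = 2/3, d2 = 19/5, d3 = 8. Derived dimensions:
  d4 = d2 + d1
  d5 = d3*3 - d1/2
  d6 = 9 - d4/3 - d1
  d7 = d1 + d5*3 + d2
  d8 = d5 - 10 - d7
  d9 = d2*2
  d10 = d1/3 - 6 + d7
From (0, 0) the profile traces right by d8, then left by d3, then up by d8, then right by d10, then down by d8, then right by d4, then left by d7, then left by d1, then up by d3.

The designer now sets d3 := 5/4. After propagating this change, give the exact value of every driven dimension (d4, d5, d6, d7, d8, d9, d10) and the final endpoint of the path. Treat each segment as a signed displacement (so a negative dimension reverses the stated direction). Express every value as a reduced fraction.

d4 = 67/15
d5 = 41/12
d6 = 308/45
d7 = 883/60
d8 = -213/10
d9 = 38/5
d10 = 1609/180
endpoint = (-883/36, 5/4)

Apply edit: d3 := 5/4
  d4 = d2 + d1 = 67/15
  d5 = d3*3 - d1/2 = 41/12
  d6 = 9 - d4/3 - d1 = 308/45
  d7 = d1 + d5*3 + d2 = 883/60
  d8 = d5 - 10 - d7 = -213/10
  d9 = d2*2 = 38/5
  d10 = d1/3 - 6 + d7 = 1609/180
Walk from origin (0, 0):
  seg 1: right by d8 = -213/10 → (-213/10, 0)
  seg 2: left by d3 = 5/4 → (-451/20, 0)
  seg 3: up by d8 = -213/10 → (-451/20, -213/10)
  seg 4: right by d10 = 1609/180 → (-245/18, -213/10)
  seg 5: down by d8 = -213/10 → (-245/18, 0)
  seg 6: right by d4 = 67/15 → (-823/90, 0)
  seg 7: left by d7 = 883/60 → (-859/36, 0)
  seg 8: left by d1 = 2/3 → (-883/36, 0)
  seg 9: up by d3 = 5/4 → (-883/36, 5/4)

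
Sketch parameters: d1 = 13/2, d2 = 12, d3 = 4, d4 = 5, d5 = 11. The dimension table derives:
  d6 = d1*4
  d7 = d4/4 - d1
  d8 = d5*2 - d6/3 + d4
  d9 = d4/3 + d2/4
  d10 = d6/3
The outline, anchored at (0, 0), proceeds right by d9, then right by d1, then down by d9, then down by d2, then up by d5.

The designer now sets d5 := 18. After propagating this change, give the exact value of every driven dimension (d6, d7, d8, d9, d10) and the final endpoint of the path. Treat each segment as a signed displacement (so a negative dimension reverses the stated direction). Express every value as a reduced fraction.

d6 = 26
d7 = -21/4
d8 = 97/3
d9 = 14/3
d10 = 26/3
endpoint = (67/6, 4/3)

Apply edit: d5 := 18
  d6 = d1*4 = 26
  d7 = d4/4 - d1 = -21/4
  d8 = d5*2 - d6/3 + d4 = 97/3
  d9 = d4/3 + d2/4 = 14/3
  d10 = d6/3 = 26/3
Walk from origin (0, 0):
  seg 1: right by d9 = 14/3 → (14/3, 0)
  seg 2: right by d1 = 13/2 → (67/6, 0)
  seg 3: down by d9 = 14/3 → (67/6, -14/3)
  seg 4: down by d2 = 12 → (67/6, -50/3)
  seg 5: up by d5 = 18 → (67/6, 4/3)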